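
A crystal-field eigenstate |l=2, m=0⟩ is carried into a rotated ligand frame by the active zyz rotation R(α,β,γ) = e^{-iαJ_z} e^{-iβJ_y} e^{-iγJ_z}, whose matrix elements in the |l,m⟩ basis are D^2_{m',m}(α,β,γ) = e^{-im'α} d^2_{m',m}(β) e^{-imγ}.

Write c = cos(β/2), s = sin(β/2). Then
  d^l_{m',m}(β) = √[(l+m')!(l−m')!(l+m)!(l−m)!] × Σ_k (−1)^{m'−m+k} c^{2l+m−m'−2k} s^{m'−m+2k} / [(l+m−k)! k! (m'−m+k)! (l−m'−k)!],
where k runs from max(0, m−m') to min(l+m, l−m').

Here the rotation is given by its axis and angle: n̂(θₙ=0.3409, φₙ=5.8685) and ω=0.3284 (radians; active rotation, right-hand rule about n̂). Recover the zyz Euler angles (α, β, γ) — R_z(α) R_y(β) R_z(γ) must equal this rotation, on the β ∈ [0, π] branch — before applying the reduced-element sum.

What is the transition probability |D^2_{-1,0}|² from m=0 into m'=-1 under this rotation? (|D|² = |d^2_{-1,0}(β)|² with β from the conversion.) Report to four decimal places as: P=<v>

P=0.0177

Axis–angle → zyz. n̂ = (sinθₙcosφₙ, sinθₙsinφₙ, cosθₙ) = (+0.305998, -0.134704, +0.942454), ω = 0.3284.
R = I cosω + sinω [n̂]ₓ + (1−cosω) n̂n̂ᵀ gives
  R = [+0.951563, -0.306172, -0.028034; +0.301766, +0.947529, -0.105478; +0.058858, +0.091909, +0.994026]
β = atan2(√(R₁₃²+R₂₃²), R₃₃) = 0.109358; α = atan2(R₂₃, R₁₃) mod 2π = 4.452610; γ = atan2(R₃₂, −R₃₁) mod 2π = 2.140388
First d^2_{-1,0}(β=0.1094), then the phase factors e^{-i(-1)α} and e^{-i(0)γ}:
Half-angle: c=0.998505, s=0.054652. N=√(1·6·2·2)=4.898979
Admissible k: 1..2 (factorial args all ≥0)
  k=1: (−1)^0·4.8990/(2)·0.9985^3·0.0547^1 = +0.133269
  k=2: (−1)^1·4.8990/(2)·0.9985^1·0.0547^3 = -0.000399
d^2_{-1,0}(0.1094) = +0.133269 -0.000399 = +0.132870
|D^2_{-1,0}|² = |d^2_{-1,0}(β)|² = (+0.132870)² = 0.017654 (the z-rotation phases have unit modulus)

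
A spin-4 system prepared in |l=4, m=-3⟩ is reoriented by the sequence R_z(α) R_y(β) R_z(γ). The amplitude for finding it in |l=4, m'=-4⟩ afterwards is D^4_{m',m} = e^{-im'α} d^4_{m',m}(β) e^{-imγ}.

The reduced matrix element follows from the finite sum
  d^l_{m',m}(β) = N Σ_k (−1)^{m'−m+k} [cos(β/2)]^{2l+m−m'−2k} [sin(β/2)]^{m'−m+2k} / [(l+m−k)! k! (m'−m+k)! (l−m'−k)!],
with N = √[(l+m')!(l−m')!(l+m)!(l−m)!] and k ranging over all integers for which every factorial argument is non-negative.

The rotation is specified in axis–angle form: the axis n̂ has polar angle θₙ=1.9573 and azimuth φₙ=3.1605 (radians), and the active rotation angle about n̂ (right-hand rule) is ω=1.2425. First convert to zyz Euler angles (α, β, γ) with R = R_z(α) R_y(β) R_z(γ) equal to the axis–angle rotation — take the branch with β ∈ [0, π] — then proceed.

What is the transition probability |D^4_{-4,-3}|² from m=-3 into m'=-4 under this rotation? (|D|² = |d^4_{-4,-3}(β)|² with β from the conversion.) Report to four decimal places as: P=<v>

Axis–angle → zyz. n̂ = (sinθₙcosφₙ, sinθₙsinφₙ, cosθₙ) = (-0.926067, -0.017512, -0.376952), ω = 1.2425.
R = I cosω + sinω [n̂]ₓ + (1−cosω) n̂n̂ᵀ gives
  R = [+0.903514, +0.367808, +0.219952; -0.345832, +0.322639, +0.881081; +0.253104, -0.872136, +0.418709]
β = atan2(√(R₁₃²+R₂₃²), R₃₃) = 1.138773; α = atan2(R₂₃, R₁₃) mod 2π = 1.326158; γ = atan2(R₃₂, −R₃₁) mod 2π = 4.429936
First d^4_{-4,-3}(β=1.1388), then the phase factors e^{-i(-4)α} and e^{-i(-3)γ}:
With c≡cos(β/2)=0.842232 and s≡sin(β/2)=0.539116, N=[1·40320·1·5040]^{1/2}=14255.272709
Admissible k: 1..1 (factorial args all ≥0)
  k=1: (−1)^0·14255.2727/(5040)·0.8422^7·0.5391^1 = +0.458404
d^4_{-4,-3}(1.1388) = +0.458404
|D^4_{-4,-3}|² = |d^4_{-4,-3}(β)|² = (+0.458404)² = 0.210134 (the z-rotation phases have unit modulus)

P=0.2101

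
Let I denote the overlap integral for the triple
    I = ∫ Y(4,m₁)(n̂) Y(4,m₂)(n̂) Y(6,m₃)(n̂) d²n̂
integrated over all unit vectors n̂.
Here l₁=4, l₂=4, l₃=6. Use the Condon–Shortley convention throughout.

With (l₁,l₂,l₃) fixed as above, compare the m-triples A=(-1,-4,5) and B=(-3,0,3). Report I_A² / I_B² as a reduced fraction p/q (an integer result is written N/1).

l's match ⇒ only the (l;m) 3-j factors differ between A and B.
A: triangle coeff Δ(4,4,6) = 1/1261260; Σ_t [0,0]: t=0:+1/172800 = 1/172800; (3j)²=2/65 [(4 4 6; -1 -4 5)], sign=-1
B: triangle coeff Δ(4,4,6) = 1/1261260; Σ_t [1,2]: t=1:−1/25920 t=2:+1/11520 = 1/20736; (3j)²=5/429 [(4 4 6; -3 0 3)], sign=-1
I_A²/I_B² = (2/65)/(5/429) = 66/25

66/25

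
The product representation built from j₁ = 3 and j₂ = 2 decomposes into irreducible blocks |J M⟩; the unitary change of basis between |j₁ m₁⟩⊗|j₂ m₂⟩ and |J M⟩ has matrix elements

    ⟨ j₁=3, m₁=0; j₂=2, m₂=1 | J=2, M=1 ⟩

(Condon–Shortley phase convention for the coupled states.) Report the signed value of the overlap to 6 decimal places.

triangle: 3!×3!×1!/8! = 36/40320
(j±m)!: 3!×3!×3!×1!×3!×1! = 1296
prefactor² = (2J+1)×Δ×N² = 81/14
  k=2: +1/(2!×1!×1!×1!×2!×0!) = 1/4
  k=3: −1/(3!×0!×0!×0!×3!×1!) = -1/36
Σ = 2/9  ⇒  CG² = 81/14×(2/9)² = 2/7
CG = +√(2/7) = +0.534522

+0.534522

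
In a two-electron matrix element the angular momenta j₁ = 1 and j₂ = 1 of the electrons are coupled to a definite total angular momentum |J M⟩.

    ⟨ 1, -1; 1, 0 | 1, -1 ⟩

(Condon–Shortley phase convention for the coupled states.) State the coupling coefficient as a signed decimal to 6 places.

triangle: 1!·1!·1!/4! = 1/24
(j±m)!: 0!·2!·1!·1!·0!·2! = 4
prefactor² = (2J+1)·Δ·N² = 1/2
  k=1: −1/(1!·0!·1!·0!·0!·1!) = -1
Σ = -1  ⇒  CG² = 1/2·(-1)² = 1/2
CG = −√(1/2) = -0.707107

-0.707107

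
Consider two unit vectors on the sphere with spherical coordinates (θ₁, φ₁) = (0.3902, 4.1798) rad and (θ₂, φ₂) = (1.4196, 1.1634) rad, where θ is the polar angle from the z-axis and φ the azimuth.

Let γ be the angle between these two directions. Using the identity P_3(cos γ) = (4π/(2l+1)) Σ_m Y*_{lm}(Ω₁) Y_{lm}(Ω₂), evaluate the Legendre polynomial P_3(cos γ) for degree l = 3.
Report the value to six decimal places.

Expand P_3 via completeness: Σ_{m} conj(Y_{3,m}) at Ω₁ times Y_{3,m} at Ω₂ —
  m=-3: (0.02295 - 0.00062j) × (-0.37886 + 0.13770j) = -0.00861 + 0.00340j  (running Σ = -0.00861 + 0.00340j)
  m=-2: (-0.06623 + 0.11964j) × (-0.10320 - 0.10946j) = 0.01993 - 0.00510j  (running Σ = 0.01132 - 0.00170j)
  m=-1: (-0.20452 - 0.34700j) × (-0.11223 + 0.26007j) = 0.11320 - 0.01425j  (running Σ = 0.12452 - 0.01595j)
  m=0: (0.44058 + 0.00000j) × (-0.16225 + 0.00000j) = -0.07148 + 0.00000j  (running Σ = 0.05303 - 0.01595j)
  m=1: (0.20452 - 0.34700j) × (0.11223 + 0.26007j) = 0.11320 + 0.01425j  (running Σ = 0.16623 - 0.00170j)
  m=2: (-0.06623 - 0.11964j) × (-0.10320 + 0.10946j) = 0.01993 + 0.00510j  (running Σ = 0.18616 + 0.00340j)
  m=3: (-0.02295 - 0.00062j) × (0.37886 + 0.13770j) = -0.00861 - 0.00340j  (running Σ = 0.17755 + 0.00000j)
Accumulated sum 0.17755 + 0.00000j; after 4π/(2l+1) scaling, 0.31874 + 0.00000j ⇒ P_3 = 0.318741

0.318741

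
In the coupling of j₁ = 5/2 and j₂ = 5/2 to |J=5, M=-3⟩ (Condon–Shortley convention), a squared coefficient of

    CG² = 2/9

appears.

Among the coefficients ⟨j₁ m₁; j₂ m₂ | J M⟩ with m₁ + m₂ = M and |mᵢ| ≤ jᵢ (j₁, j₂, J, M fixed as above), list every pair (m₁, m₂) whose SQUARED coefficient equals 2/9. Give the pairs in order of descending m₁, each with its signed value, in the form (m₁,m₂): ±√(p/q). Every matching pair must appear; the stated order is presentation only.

Admissible pairs with m₁+m₂ = M = -3: (-5/2,-1/2), (-3/2,-3/2), (-1/2,-5/2)
  (m₁,m₂)=(-1/2,-5/2): CG² = 2/9, CG = +√(2/9)   ← matches the target
  (m₁,m₂)=(-3/2,-3/2): CG² = 5/9, CG = +√(5/9)
  (m₁,m₂)=(-5/2,-1/2): CG² = 2/9, CG = +√(2/9)   ← matches the target
Pairs with CG² = 2/9: (-1/2,-5/2): +√(2/9); (-5/2,-1/2): +√(2/9)

(-1/2,-5/2): +√(2/9); (-5/2,-1/2): +√(2/9)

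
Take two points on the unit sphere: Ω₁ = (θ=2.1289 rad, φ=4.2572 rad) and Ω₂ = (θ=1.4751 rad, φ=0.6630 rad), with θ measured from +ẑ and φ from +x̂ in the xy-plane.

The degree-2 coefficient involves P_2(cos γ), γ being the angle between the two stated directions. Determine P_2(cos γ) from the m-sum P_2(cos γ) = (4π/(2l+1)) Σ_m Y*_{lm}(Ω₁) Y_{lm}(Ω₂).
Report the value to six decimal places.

Summing Y*_{l m}(θ₁,φ₁)·Y_{l m}(θ₂,φ₂) over m ∈ [−2, 2]; prefactor 4π/(2·2+1) = 2.513274:
  m=-2: (-0.170503+0.219501i) × (+0.092762-0.371337i) = +0.065692+0.083675i  (running Σ = +0.065692+0.083675i)
  m=-1: (+0.152572+0.311708i) × (+0.057913-0.045225i) = +0.022933+0.011152i  (running Σ = +0.088626+0.094827i)
  m=0: (-0.050034-0.000000i) × (-0.306753+0.000000i) = +0.015348+0.000000i  (running Σ = +0.103973+0.094827i)
  m=1: (-0.152572+0.311708i) × (-0.057913-0.045225i) = +0.022933-0.011152i  (running Σ = +0.126906+0.083675i)
  m=2: (-0.170503-0.219501i) × (+0.092762+0.371337i) = +0.065692-0.083675i  (running Σ = +0.192599+0.000000i)
Accumulated sum +0.192599+0.000000i; after 4π/(2l+1) scaling, +0.484054+0.000000i ⇒ P_2 = 0.484054

0.484054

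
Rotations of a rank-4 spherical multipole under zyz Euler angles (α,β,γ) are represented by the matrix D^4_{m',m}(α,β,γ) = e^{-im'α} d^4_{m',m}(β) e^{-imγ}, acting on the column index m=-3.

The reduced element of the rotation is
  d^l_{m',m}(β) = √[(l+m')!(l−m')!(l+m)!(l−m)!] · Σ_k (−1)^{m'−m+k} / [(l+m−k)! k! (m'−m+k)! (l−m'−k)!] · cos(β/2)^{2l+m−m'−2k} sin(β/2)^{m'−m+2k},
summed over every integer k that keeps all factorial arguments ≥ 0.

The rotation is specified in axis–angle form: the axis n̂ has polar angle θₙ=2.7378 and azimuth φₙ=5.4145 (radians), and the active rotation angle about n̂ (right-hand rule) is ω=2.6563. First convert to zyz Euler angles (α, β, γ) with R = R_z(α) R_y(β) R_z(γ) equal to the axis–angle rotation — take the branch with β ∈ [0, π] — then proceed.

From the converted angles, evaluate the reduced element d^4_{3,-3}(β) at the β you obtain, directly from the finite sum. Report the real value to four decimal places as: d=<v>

Axis–angle → zyz. n̂ = (sinθₙcosφₙ, sinθₙsinφₙ, cosθₙ) = (+0.253753, -0.299978, -0.919577), ω = 2.6563.
R = I cosω + sinω [n̂]ₓ + (1−cosω) n̂n̂ᵀ gives
  R = [-0.763192, +0.285501, -0.579678; -0.572404, -0.714955, +0.401489; -0.299818, +0.638223, +0.709070]
β = atan2(√(R₁₃²+R₂₃²), R₃₃) = 0.782618; α = atan2(R₂₃, R₁₃) mod 2π = 2.535846; γ = atan2(R₃₂, −R₃₁) mod 2π = 1.131624
d^4_{3,-3}(β=0.7826) via the finite sum:
Half-angle: c=0.924411, s=0.381399. N=√(5040·1·1·5040)=5040.000000
k: max(0,(-3)−(3))=0 … min(4+(-3),4−(3))=1
  k=0: (−1)^6·5040.0000/(720)·0.9244^2·0.3814^6 = +0.018412
  k=1: (−1)^7·5040.0000/(5040)·0.9244^0·0.3814^8 = -0.000448
d^4_{3,-3}(0.7826) = +0.018412 -0.000448 = +0.017964

d=0.0180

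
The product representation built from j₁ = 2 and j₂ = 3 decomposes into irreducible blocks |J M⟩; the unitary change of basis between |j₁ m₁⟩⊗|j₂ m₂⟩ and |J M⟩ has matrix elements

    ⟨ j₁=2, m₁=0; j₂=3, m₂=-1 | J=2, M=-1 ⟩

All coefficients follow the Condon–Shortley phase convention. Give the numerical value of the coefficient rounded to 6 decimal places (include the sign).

−√(1/7) = -0.377964

j₁+j₂−J=3  J+j₁−j₂=1  J−j₁+j₂=3  j₁+j₂+J+1=8
(j₁±m₁, j₂±m₂, J±M) = (2,2,2,4,1,3)
P² = 36/7
sum k=1..2:
  [1] −1/4 = -1/4
  [2] +1/12 = 1/12
S = -1/6
C² = P²·S² = 1/7 ; C = -0.377964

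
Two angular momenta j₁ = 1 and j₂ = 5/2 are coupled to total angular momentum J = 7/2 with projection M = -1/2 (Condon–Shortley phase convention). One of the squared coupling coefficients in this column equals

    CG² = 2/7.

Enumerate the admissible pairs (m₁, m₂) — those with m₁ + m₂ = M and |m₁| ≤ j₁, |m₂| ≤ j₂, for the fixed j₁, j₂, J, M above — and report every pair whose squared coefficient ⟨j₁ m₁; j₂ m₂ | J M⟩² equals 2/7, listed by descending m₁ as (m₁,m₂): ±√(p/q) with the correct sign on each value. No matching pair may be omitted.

Admissible pairs with m₁+m₂ = M = -1/2: (-1,1/2), (0,-1/2), (1,-3/2)
  (m₁,m₂)=(1,-3/2): CG² = 1/7, CG = +√(1/7)
  (m₁,m₂)=(0,-1/2): CG² = 4/7, CG = +√(4/7)
  (m₁,m₂)=(-1,1/2): CG² = 2/7, CG = +√(2/7)   ← matches the target
Pairs with CG² = 2/7: (-1,1/2): +√(2/7)

(-1,1/2): +√(2/7)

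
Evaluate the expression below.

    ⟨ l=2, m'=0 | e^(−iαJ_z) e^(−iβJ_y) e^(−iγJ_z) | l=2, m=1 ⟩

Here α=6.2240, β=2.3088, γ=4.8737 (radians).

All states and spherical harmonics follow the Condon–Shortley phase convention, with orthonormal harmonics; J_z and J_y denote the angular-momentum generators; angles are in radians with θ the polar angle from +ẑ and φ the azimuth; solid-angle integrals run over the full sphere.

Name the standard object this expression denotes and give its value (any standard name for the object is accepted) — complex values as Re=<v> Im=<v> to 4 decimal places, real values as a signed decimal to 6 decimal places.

Wigner D-matrix element, Re=-0.0979 Im=-0.6017

This is a Wigner D-matrix element — the rotation-matrix element ⟨l m'| R(α,β,γ) |l m⟩ in the angular-momentum basis.
Split into d^2_{0,1}(β=2.3088) × two z-phases.
With c≡cos(β/2)=0.404467 and s≡sin(β/2)=0.914552, N=[2·2·6·1]^{1/2}=4.898979
k∈{1,2} keeps every argument non-negative
  k=1: (−1)^0·4.8990/(2)·0.4045^3·0.9146^1 = +0.148229
  k=2: (−1)^1·4.8990/(2)·0.4045^1·0.9146^3 = -0.757853
d^2_{0,1}(2.3088) = +0.148229 -0.757853 = -0.609623
D = (+1.000000+0.000000i)·(-0.609623)·(+0.160612+0.987018i) = -0.097913-0.601709i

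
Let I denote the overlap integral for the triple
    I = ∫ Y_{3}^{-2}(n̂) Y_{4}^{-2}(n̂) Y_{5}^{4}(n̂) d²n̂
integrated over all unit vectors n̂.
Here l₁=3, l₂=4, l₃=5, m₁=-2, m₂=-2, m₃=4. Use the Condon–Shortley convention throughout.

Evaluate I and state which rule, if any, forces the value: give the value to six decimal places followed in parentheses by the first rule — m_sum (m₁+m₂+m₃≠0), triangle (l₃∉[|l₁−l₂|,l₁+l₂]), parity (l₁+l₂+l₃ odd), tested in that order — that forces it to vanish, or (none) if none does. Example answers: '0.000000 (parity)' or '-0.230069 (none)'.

0.143343 (none)

Rules hold: Σm=0, L=12 even, 1≤5≤7.
N = 7·9·11 = 693
Δ = 2!·4!·6!/13! = 1/180180
Racah Σ t=0..2: t=0:+1/576 t=1:−1/144 t=2:+1/576 = -1/288
⇒ 3j(3 4 5; 0 0 0)² = 20/1001, sgn +1
Racah Σ t=1..2: t=1:−1/2880 t=2:+1/8640 = -1/4320
⇒ 3j(3 4 5; -2 -2 4)² = 8/429, sgn +1
4πI² = N·(3j₀)²·(3jₘ)² = 480/1859
I = +1·√(0.258203/4π) = 0.14334284
No selection rule forces the value: the integral is nonzero (none).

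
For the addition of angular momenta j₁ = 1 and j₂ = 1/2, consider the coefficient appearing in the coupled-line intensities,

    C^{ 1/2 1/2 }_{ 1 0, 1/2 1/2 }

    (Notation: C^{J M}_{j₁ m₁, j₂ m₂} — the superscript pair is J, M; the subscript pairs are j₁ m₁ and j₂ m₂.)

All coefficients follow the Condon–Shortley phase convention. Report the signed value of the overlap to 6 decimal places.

-0.577350

√[2·1!1!0!/3! · 1!1!1!0!1!0!] = √(1/3)
  +(−1)^1/∏(1,0,0,0,1,0)! = -1  (running -1)
⟨..|..⟩ = √(1/3)·(-1) = -0.577350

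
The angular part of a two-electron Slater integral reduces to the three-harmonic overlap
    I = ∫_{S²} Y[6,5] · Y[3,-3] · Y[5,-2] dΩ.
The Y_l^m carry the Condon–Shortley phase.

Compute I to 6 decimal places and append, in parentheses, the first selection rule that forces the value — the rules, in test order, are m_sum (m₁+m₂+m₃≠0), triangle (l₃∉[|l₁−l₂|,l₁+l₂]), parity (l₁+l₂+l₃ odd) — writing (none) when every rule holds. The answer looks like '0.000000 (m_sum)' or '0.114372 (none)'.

0.169016 (none)

Checks pass: Σm=0; 14 even; l₃=5∈[3,9].
(2·6+1)(2·3+1)(2·5+1) = 1001
Δ: 4! 8! 2! / 15! → 1/675675
sum: t=1:−1/8640 t=2:+1/2304 t=3:−1/8640 = 7/34560
3j²(6 3 5; 0 0 0) = Δ·Π!·Σ² = 7/429  (sign -1)
sum: t=0:+1/241920 = 1/241920
3j²(6 3 5; 5 -3 -2) = Δ·Π!·Σ² = 2/91  (sign -1)
combine: 4πI² = 1001·7/429·2/91 = 14/39
take √, sign +1: I = 0.16901560
No selection rule forces the value: the integral is nonzero (none).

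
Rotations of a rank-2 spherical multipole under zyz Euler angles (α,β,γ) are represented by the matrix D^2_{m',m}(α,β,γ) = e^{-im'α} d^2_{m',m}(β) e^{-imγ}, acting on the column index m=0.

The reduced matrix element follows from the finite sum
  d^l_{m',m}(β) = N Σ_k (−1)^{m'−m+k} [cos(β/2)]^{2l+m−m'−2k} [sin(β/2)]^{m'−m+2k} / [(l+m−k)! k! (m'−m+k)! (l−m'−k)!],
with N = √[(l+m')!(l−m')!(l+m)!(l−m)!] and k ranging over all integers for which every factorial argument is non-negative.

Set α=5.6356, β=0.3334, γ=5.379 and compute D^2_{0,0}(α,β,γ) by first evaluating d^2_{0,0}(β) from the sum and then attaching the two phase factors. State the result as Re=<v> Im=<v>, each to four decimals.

Re=0.8394 Im=0.0000

First d^2_{0,0}(β=0.3334), then the phase factors e^{-i(0)α} and e^{-i(0)γ}:
c=cos(0.333400/2)=0.986138, s=sin(0.333400/2)=0.165929; N=√[2·2·2·2]=4.000000
k∈{0,1,2} keeps every argument non-negative
  k=0: (−1)^0·4.0000/(4)·0.9861^4·0.1659^0 = +0.945693
  k=1: (−1)^1·4.0000/(1)·0.9861^2·0.1659^2 = -0.107098
  k=2: (−1)^2·4.0000/(4)·0.9861^0·0.1659^4 = +0.000758
d^2_{0,0}(0.3334) = +0.945693 -0.107098 +0.000758 = +0.839354
D = (+1.000000+0.000000i)·(+0.839354)·(+1.000000+0.000000i) = +0.839354+0.000000i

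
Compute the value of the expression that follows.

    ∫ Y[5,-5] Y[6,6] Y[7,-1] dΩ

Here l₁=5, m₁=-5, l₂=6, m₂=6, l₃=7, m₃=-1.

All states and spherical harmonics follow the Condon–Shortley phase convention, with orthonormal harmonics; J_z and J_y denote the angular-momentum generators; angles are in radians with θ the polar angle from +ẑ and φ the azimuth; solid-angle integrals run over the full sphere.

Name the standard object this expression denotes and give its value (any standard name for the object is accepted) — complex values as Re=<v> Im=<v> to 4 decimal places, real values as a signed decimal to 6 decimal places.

Gaunt coefficient, -0.030399

This is a Gaunt coefficient — the integral of a triple product of spherical harmonics over the sphere.
m-sum 0 ✓  L=18 even ✓  1≤7≤11 ✓
Π(2lᵢ+1) = 11×13×15 = 2145
triangle coeff Δ(5,6,7) = 1/174594420
Σ_t [0,4]: t=0:+1/4147200 t=1:−1/207360 t=2:+1/82944 t=3:−1/207360 t=4:+1/4147200 = 1/345600
(3j)²=420/46189 [(5 6 7; 0 0 0)], sign=-1
Σ_t [4,4]: t=4:+1/696729600 = 1/696729600
(3j)²=5/8398 [(5 6 7; -5 6 -1)], sign=+1
⇒ 4πI² = 15750/1356277
I = (-1)√(15750/1356277/(4π)) = -0.03039913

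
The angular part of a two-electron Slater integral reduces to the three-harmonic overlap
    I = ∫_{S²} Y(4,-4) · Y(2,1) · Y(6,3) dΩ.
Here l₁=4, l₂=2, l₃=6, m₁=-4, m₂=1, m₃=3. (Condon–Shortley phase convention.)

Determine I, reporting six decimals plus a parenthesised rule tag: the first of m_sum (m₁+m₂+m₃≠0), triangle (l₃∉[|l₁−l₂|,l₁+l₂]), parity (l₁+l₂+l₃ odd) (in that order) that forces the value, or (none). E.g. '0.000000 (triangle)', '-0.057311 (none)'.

Rules hold: Σm=0, L=12 even, 2≤6≤6.
N = 9·5·13 = 585
Δ = 0!·8!·4!/13! = 1/6435
Racah Σ t=0..0: t=0:+1/2304 = 1/2304
⇒ 3j(4 2 6; 0 0 0)² = 5/143, sgn +1
Racah Σ t=0..0: t=0:+1/241920 = 1/241920
⇒ 3j(4 2 6; -4 1 3)² = 1/715, sgn -1
4πI² = N·(3j₀)²·(3jₘ)² = 45/1573
I = -1·√(0.0286078/4π) = -0.04771303
No selection rule forces the value: the integral is nonzero (none).

-0.047713 (none)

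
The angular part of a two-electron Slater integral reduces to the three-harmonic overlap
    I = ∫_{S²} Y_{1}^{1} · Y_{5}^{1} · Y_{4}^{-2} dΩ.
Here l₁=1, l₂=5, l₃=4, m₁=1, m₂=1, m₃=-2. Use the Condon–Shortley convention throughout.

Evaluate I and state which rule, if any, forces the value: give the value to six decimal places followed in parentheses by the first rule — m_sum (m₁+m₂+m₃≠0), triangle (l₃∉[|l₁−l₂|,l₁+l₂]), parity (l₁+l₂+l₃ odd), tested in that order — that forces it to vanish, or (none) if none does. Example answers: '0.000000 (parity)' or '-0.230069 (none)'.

-0.120286 (none)

Checks pass: Σm=0; 10 even; l₃=4∈[4,6].
(2·1+1)(2·5+1)(2·4+1) = 297
Δ: 2! 0! 8! / 11! → 1/495
sum: t=1:−1/576 = -1/576
3j²(1 5 4; 0 0 0) = Δ·Π!·Σ² = 5/99  (sign -1)
sum: t=0:+1/2880 = 1/2880
3j²(1 5 4; 1 1 -2) = Δ·Π!·Σ² = 2/165  (sign +1)
combine: 4πI² = 297·5/99·2/165 = 2/11
take √, sign -1: I = -0.12028562
No selection rule forces the value: the integral is nonzero (none).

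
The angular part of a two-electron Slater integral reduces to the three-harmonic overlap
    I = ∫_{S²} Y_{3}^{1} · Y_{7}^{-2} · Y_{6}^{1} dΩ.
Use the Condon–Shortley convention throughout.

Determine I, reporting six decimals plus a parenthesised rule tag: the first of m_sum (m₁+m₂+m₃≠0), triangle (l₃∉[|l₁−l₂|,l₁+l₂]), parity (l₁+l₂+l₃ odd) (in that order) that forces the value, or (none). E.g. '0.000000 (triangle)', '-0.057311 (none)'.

0.123918 (none)

Rules hold: Σm=0, L=16 even, 4≤6≤10.
N = 7·15·13 = 1365
Δ = 4!·2!·10!/17! = 1/2042040
Racah Σ t=1..3: t=1:−1/207360 t=2:+1/57600 t=3:−1/207360 = 1/129600
⇒ 3j(3 7 6; 0 0 0)² = 168/12155, sgn +1
Racah Σ t=0..2: t=0:+1/691200 t=1:−1/103680 t=2:+1/241920 = -59/14515200
⇒ 3j(3 7 6; 1 -2 1)² = 3481/340340, sgn +1
4πI² = N·(3j₀)²·(3jₘ)² = 438606/2272985
I = +1·√(0.192965/4π) = 0.12391791
No selection rule forces the value: the integral is nonzero (none).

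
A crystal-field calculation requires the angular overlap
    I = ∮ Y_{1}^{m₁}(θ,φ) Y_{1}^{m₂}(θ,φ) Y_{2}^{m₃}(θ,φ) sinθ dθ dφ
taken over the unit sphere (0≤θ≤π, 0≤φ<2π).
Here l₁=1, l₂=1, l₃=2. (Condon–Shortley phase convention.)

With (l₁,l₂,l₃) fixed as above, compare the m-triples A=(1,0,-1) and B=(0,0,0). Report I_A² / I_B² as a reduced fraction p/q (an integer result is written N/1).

Shared (l₁,l₂,l₃)=(1,1,2): N and (l;000)² cancel in I_A²/I_B².
A: Δ = 0!·2!·2!/5! = 1/30; Racah Σ t=0..0: t=0:+1/2 = 1/2; ⇒ 3j(1 1 2; 1 0 -1)² = 1/10, sgn -1
B: Δ = 0!·2!·2!/5! = 1/30; Racah Σ t=0..0: t=0:+1/1 = 1/1; ⇒ 3j(1 1 2; 0 0 0)² = 2/15, sgn +1
I_A²/I_B² = (1/10)/(2/15) = 3/4

3/4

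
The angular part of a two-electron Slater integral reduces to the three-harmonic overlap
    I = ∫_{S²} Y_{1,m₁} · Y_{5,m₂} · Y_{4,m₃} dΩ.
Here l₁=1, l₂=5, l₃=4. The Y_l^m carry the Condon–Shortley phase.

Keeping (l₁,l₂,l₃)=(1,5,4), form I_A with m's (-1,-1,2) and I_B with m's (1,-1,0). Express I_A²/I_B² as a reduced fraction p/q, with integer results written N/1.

Same 1,5,4: normalisation and zero-m 3j drop out of the ratio.
A: Δ: 2! 0! 8! / 11! → 1/495; sum: t=2:+1/2880 = 1/2880; 3j²(1 5 4; -1 -1 2) = Δ·Π!·Σ² = 2/165  (sign +1)
B: Δ: 2! 0! 8! / 11! → 1/495; sum: t=0:+1/1152 = 1/1152; 3j²(1 5 4; 1 -1 0) = Δ·Π!·Σ² = 1/33  (sign +1)
I_A²/I_B² = (2/165)/(1/33) = 2/5

2/5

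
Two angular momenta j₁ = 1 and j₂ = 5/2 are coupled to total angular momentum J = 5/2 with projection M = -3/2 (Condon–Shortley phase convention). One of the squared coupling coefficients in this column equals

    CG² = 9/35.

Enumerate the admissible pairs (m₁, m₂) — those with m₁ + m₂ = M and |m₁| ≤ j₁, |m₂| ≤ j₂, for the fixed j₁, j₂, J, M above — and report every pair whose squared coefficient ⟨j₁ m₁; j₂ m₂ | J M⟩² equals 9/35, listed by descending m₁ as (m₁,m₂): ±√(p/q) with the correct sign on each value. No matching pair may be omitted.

(0,-3/2): +√(9/35)

Admissible pairs with m₁+m₂ = M = -3/2: (-1,-1/2), (0,-3/2), (1,-5/2)
  (m₁,m₂)=(1,-5/2): CG² = 2/7, CG = +√(2/7)
  (m₁,m₂)=(0,-3/2): CG² = 9/35, CG = +√(9/35)   ← matches the target
  (m₁,m₂)=(-1,-1/2): CG² = 16/35, CG = −√(16/35)
Pairs with CG² = 9/35: (0,-3/2): +√(9/35)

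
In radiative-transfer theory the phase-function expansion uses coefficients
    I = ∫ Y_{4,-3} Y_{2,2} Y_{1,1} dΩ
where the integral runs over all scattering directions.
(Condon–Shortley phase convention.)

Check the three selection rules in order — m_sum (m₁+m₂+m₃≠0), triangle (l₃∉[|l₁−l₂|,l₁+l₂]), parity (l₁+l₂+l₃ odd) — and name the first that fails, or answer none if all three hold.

triangle

azimuthal sum: -3 + 2 + 1 = 0  ✓
l₃ must lie in [2,6]; have l₃=1  ✗
L = 4 + 2 + 1 = 7 (odd)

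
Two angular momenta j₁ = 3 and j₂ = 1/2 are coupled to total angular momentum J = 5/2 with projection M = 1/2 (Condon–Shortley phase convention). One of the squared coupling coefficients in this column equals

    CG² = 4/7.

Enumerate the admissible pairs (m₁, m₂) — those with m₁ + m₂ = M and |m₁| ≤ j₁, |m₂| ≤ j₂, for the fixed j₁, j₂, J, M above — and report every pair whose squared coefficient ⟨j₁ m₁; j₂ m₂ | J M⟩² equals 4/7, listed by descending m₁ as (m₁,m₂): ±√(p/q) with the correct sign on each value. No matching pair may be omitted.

Admissible pairs with m₁+m₂ = M = 1/2: (0,1/2), (1,-1/2)
  (m₁,m₂)=(1,-1/2): CG² = 4/7, CG = +√(4/7)   ← matches the target
  (m₁,m₂)=(0,1/2): CG² = 3/7, CG = −√(3/7)
Pairs with CG² = 4/7: (1,-1/2): +√(4/7)

(1,-1/2): +√(4/7)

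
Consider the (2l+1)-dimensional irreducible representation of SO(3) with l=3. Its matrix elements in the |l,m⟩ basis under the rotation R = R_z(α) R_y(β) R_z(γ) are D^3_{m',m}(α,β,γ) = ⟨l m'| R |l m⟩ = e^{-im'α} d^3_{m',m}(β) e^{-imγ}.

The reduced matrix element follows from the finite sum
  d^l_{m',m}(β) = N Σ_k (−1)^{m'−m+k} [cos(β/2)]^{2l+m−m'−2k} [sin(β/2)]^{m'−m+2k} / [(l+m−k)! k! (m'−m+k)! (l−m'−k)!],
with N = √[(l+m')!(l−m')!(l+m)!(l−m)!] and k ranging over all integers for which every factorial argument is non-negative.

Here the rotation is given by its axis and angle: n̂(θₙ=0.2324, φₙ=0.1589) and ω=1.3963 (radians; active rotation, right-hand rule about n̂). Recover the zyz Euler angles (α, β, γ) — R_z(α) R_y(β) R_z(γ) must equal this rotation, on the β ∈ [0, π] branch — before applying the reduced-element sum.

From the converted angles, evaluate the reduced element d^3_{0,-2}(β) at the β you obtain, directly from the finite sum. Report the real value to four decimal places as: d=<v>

Axis–angle → zyz. n̂ = (sinθₙcosφₙ, sinθₙsinφₙ, cosθₙ) = (+0.227412, +0.036443, +0.973116), ω = 1.3963.
R = I cosω + sinω [n̂]ₓ + (1−cosω) n̂n̂ᵀ gives
  R = [+0.216350, -0.951490, +0.218768; +0.965188, +0.174710, -0.194652; +0.146989, +0.253265, +0.956165]
β = atan2(√(R₁₃²+R₂₃²), R₃₃) = 0.297184; α = atan2(R₂₃, R₁₃) mod 2π = 5.556053; γ = atan2(R₃₂, −R₃₁) mod 2π = 2.096661
d^3_{0,-2}(β=0.2972) via the finite sum:
With c≡cos(β/2)=0.988980 and s≡sin(β/2)=0.148046, N=[6·6·1·120]^{1/2}=65.726707
The bounds max(0,m−m')=0 and min(l+m,l−m')=1 give 2 terms
  k=0: (−1)^2·65.7267/(12)·0.9890^4·0.1480^2 = +0.114843
  k=1: (−1)^3·65.7267/(12)·0.9890^2·0.1480^4 = -0.002573
d^3_{0,-2}(0.2972) = +0.114843 -0.002573 = +0.112270

d=0.1123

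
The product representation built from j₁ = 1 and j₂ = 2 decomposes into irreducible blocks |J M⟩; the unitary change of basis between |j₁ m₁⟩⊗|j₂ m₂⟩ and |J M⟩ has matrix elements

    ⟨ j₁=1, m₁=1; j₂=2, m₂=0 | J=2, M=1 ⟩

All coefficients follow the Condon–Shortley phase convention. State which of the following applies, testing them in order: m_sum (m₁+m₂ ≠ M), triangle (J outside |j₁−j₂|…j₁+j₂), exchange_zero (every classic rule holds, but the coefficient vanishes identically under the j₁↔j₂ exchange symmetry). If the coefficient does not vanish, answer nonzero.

m-sum: m₁+m₂ = 1+0 = 1, M = 1  ✓
triangle: |j₁−j₂| = 1 ≤ J = 2 ≤ j₁+j₂ = 3  ✓
exchange: j₁≠j₂ or m₁≠m₂ — the exchange symmetry imposes no constraint here
value check: CG = +√(1/2) = +0.707107 ≠ 0

nonzero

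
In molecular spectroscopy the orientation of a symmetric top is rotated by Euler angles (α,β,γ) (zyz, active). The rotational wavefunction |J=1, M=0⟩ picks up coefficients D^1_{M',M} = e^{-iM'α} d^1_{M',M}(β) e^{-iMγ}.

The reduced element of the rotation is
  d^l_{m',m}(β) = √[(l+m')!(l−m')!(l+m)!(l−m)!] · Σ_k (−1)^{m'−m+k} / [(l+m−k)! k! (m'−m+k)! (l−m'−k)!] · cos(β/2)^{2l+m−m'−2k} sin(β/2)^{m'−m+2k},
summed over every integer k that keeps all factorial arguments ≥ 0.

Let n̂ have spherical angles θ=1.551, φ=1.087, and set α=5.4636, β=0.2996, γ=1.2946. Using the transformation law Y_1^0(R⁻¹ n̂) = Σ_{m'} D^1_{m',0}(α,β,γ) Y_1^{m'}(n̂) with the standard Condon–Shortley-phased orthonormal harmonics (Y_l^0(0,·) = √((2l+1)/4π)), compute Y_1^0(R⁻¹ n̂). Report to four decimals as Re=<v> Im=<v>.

Re=-0.0383 Im=0.0000

Need the full column D^1_{m',0} for m'=−1..1 at α=5.4636, β=0.2996, γ=1.2946.
cos(β/2)=0.988801, sin(β/2)=0.149240
d^1_{-1,0}: single k=1 term ⇒ +0.208694;  D = +0.142439-0.152527i
d^1_{0,0}: k∈[0..1] ⇒ +0.977727 -0.022273 = +0.955455;  D = +0.955455+0.000000i
d^1_{1,0}: single k=0 term ⇒ -0.208694;  D = -0.142439-0.152527i
Y_1^{m'}(θ=1.551,φ=1.087) and Σ D·Y over m':
  (+0.1424-0.1525i)·(+0.1607-0.3058i)  (+0.9555+0.0000i)·(+0.0097+0.0000i)  (-0.1424-0.1525i)·(-0.1607-0.3058i)
Y_1^0(R⁻¹ n̂) = -0.038267+0.000000i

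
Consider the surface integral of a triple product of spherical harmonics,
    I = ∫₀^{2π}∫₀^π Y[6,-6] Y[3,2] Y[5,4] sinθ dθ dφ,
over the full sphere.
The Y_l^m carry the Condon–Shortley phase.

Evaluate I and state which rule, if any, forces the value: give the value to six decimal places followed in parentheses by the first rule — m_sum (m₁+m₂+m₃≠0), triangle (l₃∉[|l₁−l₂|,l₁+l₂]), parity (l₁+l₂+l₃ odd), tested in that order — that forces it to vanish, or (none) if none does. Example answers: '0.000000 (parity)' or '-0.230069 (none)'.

m-sum 0 ✓  L=14 even ✓  3≤5≤9 ✓
Π(2lᵢ+1) = 13×7×11 = 1001
triangle coeff Δ(6,3,5) = 1/675675
Σ_t [1,3]: t=1:−1/8640 t=2:+1/2304 t=3:−1/8640 = 7/34560
(3j)²=7/429 [(6 3 5; 0 0 0)], sign=-1
Σ_t [4,4]: t=4:+1/967680 = 1/967680
(3j)²=3/91 [(6 3 5; -6 2 4)], sign=-1
⇒ 4πI² = 7/13
I = (+1)√(7/13/(4π)) = 0.20700098
No selection rule forces the value: the integral is nonzero (none).

0.207001 (none)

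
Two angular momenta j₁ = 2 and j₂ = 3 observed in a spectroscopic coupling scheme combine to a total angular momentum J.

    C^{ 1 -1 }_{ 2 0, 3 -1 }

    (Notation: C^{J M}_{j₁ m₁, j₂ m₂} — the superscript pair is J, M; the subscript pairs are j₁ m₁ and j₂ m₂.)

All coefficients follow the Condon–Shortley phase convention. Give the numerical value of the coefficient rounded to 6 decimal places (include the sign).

triangle: 4!*0!*2!/7! = 48/5040
(j±m)!: 2!*2!*2!*4!*0!*2! = 384
prefactor² = (2J+1)*Δ*N² = 384/35
  k=2: +1/(2!*2!*0!*0!*0!*2!) = 1/8
Σ = 1/8  ⇒  CG² = 384/35*(1/8)² = 6/35
CG = +√(6/35) = +0.414039

+√(6/35) ≈ +0.414039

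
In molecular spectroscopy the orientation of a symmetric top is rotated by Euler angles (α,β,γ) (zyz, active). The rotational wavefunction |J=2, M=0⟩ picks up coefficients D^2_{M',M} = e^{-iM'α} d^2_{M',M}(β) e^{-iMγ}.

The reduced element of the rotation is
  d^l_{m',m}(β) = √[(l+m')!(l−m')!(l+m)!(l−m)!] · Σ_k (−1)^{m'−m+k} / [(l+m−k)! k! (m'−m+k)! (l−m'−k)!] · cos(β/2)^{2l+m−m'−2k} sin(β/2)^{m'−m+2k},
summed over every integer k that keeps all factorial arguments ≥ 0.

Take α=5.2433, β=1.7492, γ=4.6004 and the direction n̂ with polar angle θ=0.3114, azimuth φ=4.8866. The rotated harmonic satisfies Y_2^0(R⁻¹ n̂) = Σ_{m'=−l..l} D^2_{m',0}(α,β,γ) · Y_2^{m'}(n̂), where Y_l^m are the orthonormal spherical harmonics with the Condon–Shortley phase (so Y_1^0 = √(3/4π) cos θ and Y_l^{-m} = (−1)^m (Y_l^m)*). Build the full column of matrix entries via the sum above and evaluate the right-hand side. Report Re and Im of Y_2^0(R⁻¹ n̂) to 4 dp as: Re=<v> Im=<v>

Need the full column D^2_{m',0} for m'=−2..2 at α=5.2433, β=1.7492, γ=4.6004.
cos(β/2)=0.641304, sin(β/2)=0.767287
d^2_{-2,0}: single k=2 term ⇒ +0.593088;  D = -0.289001-0.517911i
d^2_{-1,0}: k∈[1..2] ⇒ +0.495707 -0.709599 = -0.213892;  D = -0.108298+0.184449i
d^2_{0,0}: k∈[0..2] ⇒ +0.169144 -0.968508 +0.346602 = -0.452763;  D = -0.452763+0.000000i
d^2_{1,0}: k∈[0..1] ⇒ -0.495707 +0.709599 = +0.213892;  D = +0.108298+0.184449i
d^2_{2,0}: single k=0 term ⇒ +0.593088;  D = -0.289001+0.517911i
Y_2^{m'}(θ=0.3114,φ=4.8866) and Σ D·Y over m':
  (-0.2890-0.5179i)·(-0.0341+0.0124i)  (-0.1083+0.1844i)·(+0.0391+0.2219i)  (-0.4528+0.0000i)·(+0.5420+0.0000i)  (+0.1083+0.1844i)·(-0.0391+0.2219i)  (-0.2890+0.5179i)·(-0.0341-0.0124i)
Y_2^0(R⁻¹ n̂) = -0.303176+0.000000i

Re=-0.3032 Im=0.0000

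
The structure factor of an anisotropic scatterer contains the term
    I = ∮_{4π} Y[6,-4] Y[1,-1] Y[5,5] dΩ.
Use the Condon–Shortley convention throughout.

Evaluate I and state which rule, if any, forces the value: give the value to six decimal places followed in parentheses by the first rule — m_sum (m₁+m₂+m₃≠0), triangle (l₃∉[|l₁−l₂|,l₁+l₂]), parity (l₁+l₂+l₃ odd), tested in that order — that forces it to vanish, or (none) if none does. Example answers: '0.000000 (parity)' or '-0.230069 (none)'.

0.040859 (none)

m-sum 0 ✓  L=12 even ✓  5≤5≤7 ✓
Π(2lᵢ+1) = 13×3×11 = 429
triangle coeff Δ(6,1,5) = 1/858
Σ_t [1,1]: t=1:−1/14400 = -1/14400
(3j)²=6/143 [(6 1 5; 0 0 0)], sign=+1
Σ_t [0,0]: t=0:+1/7257600 = 1/7257600
(3j)²=1/858 [(6 1 5; -4 -1 5)], sign=+1
⇒ 4πI² = 3/143
I = (+1)√(3/143/(4π)) = 0.04085899
No selection rule forces the value: the integral is nonzero (none).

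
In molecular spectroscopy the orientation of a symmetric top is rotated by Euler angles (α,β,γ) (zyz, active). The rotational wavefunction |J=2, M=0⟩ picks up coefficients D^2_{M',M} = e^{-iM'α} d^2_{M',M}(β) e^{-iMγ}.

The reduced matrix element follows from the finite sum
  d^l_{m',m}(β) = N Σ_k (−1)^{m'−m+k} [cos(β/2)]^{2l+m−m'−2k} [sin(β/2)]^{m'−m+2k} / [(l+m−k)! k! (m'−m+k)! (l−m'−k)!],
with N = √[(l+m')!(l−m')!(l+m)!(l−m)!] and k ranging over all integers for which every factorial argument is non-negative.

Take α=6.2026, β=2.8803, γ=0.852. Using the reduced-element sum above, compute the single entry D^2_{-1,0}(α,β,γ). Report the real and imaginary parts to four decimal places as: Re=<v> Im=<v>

Split into d^2_{-1,0}(β=2.8803) × two z-phases.
Half-angle: c=0.130275, s=0.991478. N=√(1·6·2·2)=4.898979
k∈{1,2} keeps every argument non-negative
  k=1: (−1)^0·4.8990/(2)·0.1303^3·0.9915^1 = +0.005370
  k=2: (−1)^1·4.8990/(2)·0.1303^1·0.9915^3 = -0.311018
d^2_{-1,0}(2.8803) = +0.005370 -0.311018 = -0.305649
Attach z-rotation phases: D = e^{-i(-1)(6.2026)}·(-0.305649)·e^{-i(0)(0.8520)} = -0.304657+0.024604i

Re=-0.3047 Im=0.0246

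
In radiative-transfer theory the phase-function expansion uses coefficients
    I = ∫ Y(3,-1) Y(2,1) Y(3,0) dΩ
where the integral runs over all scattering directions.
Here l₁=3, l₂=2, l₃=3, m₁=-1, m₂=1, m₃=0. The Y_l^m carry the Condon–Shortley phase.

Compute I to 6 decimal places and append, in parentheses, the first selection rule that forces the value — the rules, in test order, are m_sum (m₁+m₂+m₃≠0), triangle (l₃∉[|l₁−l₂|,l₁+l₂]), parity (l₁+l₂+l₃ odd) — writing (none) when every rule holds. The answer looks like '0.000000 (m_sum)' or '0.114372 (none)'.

Checks pass: Σm=0; 8 even; l₃=3∈[1,5].
(2·3+1)(2·2+1)(2·3+1) = 245
Δ: 2! 4! 2! / 9! → 1/3780
sum: t=0:+1/24 t=1:−1/4 t=2:+1/24 = -1/6
3j²(3 2 3; 0 0 0) = Δ·Π!·Σ² = 4/105  (sign +1)
sum: t=1:−1/12 t=2:+1/8 = 1/24
3j²(3 2 3; -1 1 0) = Δ·Π!·Σ² = 1/210  (sign -1)
combine: 4πI² = 245·4/105·1/210 = 2/45
take √, sign -1: I = -0.05947080
No selection rule forces the value: the integral is nonzero (none).

-0.059471 (none)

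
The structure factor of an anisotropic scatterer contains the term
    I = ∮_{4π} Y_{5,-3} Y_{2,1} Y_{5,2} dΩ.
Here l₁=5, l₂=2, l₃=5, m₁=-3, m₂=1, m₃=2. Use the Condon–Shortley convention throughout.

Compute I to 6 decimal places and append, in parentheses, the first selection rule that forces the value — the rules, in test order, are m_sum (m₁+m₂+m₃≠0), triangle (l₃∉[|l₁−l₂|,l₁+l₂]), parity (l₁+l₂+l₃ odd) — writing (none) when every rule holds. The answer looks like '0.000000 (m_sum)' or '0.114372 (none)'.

-0.161739 (none)

m-sum 0 ✓  L=12 even ✓  3≤5≤7 ✓
Π(2lᵢ+1) = 11×5×11 = 605
triangle coeff Δ(5,2,5) = 1/38610
Σ_t [0,2]: t=0:+1/2880 t=1:−1/576 t=2:+1/2880 = -1/960
(3j)²=10/429 [(5 2 5; 0 0 0)], sign=+1
Σ_t [1,2]: t=1:−1/10080 t=2:+1/2880 = 1/4032
(3j)²=10/429 [(5 2 5; -3 1 2)], sign=-1
⇒ 4πI² = 500/1521
I = (-1)√(500/1521/(4π)) = -0.16173926
No selection rule forces the value: the integral is nonzero (none).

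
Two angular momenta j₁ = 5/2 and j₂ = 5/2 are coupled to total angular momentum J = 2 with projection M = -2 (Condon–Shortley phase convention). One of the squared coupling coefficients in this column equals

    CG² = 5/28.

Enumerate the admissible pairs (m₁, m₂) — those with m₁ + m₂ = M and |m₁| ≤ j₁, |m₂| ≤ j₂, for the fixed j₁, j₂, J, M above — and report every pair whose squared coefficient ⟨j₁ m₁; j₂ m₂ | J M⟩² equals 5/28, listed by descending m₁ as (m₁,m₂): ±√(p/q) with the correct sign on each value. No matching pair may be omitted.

Admissible pairs with m₁+m₂ = M = -2: (-5/2,1/2), (-3/2,-1/2), (-1/2,-3/2), (1/2,-5/2)
  (m₁,m₂)=(1/2,-5/2): CG² = 5/28, CG = +√(5/28)   ← matches the target
  (m₁,m₂)=(-1/2,-3/2): CG² = 9/28, CG = −√(9/28)
  (m₁,m₂)=(-3/2,-1/2): CG² = 9/28, CG = +√(9/28)
  (m₁,m₂)=(-5/2,1/2): CG² = 5/28, CG = −√(5/28)   ← matches the target
Pairs with CG² = 5/28: (1/2,-5/2): +√(5/28); (-5/2,1/2): −√(5/28)

(1/2,-5/2): +√(5/28); (-5/2,1/2): −√(5/28)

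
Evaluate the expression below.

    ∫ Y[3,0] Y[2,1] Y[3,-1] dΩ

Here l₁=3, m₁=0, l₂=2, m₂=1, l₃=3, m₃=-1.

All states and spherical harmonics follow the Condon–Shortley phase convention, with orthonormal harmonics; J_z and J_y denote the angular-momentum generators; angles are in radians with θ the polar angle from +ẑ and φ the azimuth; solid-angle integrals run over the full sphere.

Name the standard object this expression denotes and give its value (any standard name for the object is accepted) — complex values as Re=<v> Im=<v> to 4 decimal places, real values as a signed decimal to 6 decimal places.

This is a Gaunt coefficient — the integral of a triple product of spherical harmonics over the sphere.
Rules hold: Σm=0, L=8 even, 1≤3≤5.
N = 7·5·7 = 245
Δ = 2!·4!·2!/9! = 1/3780
Racah Σ t=0..2: t=0:+1/24 t=1:−1/4 t=2:+1/24 = -1/6
⇒ 3j(3 2 3; 0 0 0)² = 4/105, sgn +1
Racah Σ t=1..2: t=1:−1/8 t=2:+1/12 = -1/24
⇒ 3j(3 2 3; 0 1 -1)² = 1/210, sgn -1
4πI² = N·(3j₀)²·(3jₘ)² = 2/45
I = -1·√(0.0444444/4π) = -0.05947080

Gaunt coefficient, -0.059471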